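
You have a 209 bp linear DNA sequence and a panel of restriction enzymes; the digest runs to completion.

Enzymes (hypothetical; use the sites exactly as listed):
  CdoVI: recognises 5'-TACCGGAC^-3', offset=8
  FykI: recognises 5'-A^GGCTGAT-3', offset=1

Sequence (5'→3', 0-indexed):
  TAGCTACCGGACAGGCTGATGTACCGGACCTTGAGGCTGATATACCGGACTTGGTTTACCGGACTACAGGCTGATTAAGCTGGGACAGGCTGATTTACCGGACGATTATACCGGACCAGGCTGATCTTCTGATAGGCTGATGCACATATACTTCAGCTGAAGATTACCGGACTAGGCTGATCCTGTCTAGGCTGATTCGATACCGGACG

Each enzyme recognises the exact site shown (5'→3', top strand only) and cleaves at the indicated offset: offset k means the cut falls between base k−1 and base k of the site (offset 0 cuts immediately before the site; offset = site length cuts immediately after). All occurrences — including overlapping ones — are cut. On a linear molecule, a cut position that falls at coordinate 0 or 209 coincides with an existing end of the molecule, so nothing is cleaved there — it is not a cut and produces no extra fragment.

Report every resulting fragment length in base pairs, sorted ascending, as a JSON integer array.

Per-enzyme occurrences:
  CdoVI (TACCGGAC, off=8): starts [4, 21, 42, 56, 95, 108, 164, 200] → cuts [12, 29, 50, 64, 103, 116, 172, 208]
  FykI (AGGCTGAT, off=1): starts [12, 33, 67, 86, 117, 133, 173, 188] → cuts [13, 34, 68, 87, 118, 134, 174, 189]

Pooled cuts: [12, 13, 29, 34, 50, 64, 68, 87, 103, 116, 118, 134, 172, 174, 189, 208]

Fragment lengths:
  [0,12): 12 bp
  [12,13): 1 bp
  [13,29): 16 bp
  [29,34): 5 bp
  [34,50): 16 bp
  [50,64): 14 bp
  [64,68): 4 bp
  [68,87): 19 bp
  [87,103): 16 bp
  [103,116): 13 bp
  [116,118): 2 bp
  [118,134): 16 bp
  [134,172): 38 bp
  [172,174): 2 bp
  [174,189): 15 bp
  [189,208): 19 bp
  [208,209): 1 bp

[1,1,2,2,4,5,12,13,14,15,16,16,16,16,19,19,38]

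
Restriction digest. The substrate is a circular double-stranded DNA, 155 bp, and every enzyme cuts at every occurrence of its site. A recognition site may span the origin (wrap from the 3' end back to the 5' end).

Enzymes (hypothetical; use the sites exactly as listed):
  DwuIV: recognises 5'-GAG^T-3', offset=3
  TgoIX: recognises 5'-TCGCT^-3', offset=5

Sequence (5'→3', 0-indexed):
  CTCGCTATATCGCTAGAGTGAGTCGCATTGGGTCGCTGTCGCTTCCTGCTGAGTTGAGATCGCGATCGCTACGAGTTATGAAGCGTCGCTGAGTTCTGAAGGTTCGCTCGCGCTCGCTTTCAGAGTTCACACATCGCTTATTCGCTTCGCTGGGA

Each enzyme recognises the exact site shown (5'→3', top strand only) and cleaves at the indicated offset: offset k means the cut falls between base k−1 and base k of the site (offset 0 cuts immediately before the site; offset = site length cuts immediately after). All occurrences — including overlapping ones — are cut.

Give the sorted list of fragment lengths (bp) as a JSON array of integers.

Scan for sites:
  DwuIV GAGT/3: at [15, 19, 50, 72, 90, 122] ⇒ [18, 22, 53, 75, 93, 125]
  TgoIX TCGCT/5: at [1, 9, 32, 38, 65, 85, 103, 113, 133, 141, 146] ⇒ [6, 14, 37, 43, 70, 90, 108, 118, 138, 146, 151]

All cut coordinates (distinct, sorted): [6, 14, 18, 22, 37, 43, 53, 70, 75, 90, 93, 108, 118, 125, 138, 146, 151]

Fragment lengths:
  6→14: 8 bp
  14→18: 4 bp
  18→22: 4 bp
  22→37: 15 bp
  37→43: 6 bp
  43→53: 10 bp
  53→70: 17 bp
  70→75: 5 bp
  75→90: 15 bp
  90→93: 3 bp
  93→108: 15 bp
  108→118: 10 bp
  118→125: 7 bp
  125→138: 13 bp
  138→146: 8 bp
  146→151: 5 bp
  151→6 (wrap): 155-151+6 = 10 bp

[3,4,4,5,5,6,7,8,8,10,10,10,13,15,15,15,17]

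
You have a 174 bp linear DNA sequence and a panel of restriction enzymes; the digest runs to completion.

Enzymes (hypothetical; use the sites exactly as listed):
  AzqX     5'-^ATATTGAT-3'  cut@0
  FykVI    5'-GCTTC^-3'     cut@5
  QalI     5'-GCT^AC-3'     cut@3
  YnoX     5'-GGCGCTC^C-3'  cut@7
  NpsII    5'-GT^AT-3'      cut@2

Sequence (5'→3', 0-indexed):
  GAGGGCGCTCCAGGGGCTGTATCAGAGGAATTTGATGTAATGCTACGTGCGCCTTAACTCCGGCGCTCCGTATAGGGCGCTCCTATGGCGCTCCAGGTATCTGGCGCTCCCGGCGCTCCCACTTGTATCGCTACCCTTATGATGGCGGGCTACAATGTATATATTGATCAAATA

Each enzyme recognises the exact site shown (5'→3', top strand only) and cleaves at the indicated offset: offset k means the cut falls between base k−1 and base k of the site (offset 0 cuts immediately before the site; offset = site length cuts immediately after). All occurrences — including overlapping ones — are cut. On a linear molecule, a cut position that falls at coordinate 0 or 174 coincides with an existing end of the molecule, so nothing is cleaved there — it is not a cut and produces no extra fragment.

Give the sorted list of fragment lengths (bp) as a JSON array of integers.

Per-enzyme occurrences:
  AzqX ATATTGAT/0: at [160] ⇒ [160]
  FykVI (GCTTC, off=5): no sites
  QalI GCTAC/3: at [41, 129, 148] ⇒ [44, 132, 151]
  YnoX GGCGCTCC/7: at [3, 61, 75, 86, 102, 111] ⇒ [10, 68, 82, 93, 109, 118]
  NpsII GTAT/2: at [18, 69, 96, 124, 156] ⇒ [20, 71, 98, 126, 158]

All cut coordinates (distinct, sorted): [10, 20, 44, 68, 71, 82, 93, 98, 109, 118, 126, 132, 151, 158, 160]

Fragment lengths:
  [0,10): 10 bp
  [10,20): 10 bp
  [20,44): 24 bp
  [44,68): 24 bp
  [68,71): 3 bp
  [71,82): 11 bp
  [82,93): 11 bp
  [93,98): 5 bp
  [98,109): 11 bp
  [109,118): 9 bp
  [118,126): 8 bp
  [126,132): 6 bp
  [132,151): 19 bp
  [151,158): 7 bp
  [158,160): 2 bp
  [160,174): 14 bp

[2,3,5,6,7,8,9,10,10,11,11,11,14,19,24,24]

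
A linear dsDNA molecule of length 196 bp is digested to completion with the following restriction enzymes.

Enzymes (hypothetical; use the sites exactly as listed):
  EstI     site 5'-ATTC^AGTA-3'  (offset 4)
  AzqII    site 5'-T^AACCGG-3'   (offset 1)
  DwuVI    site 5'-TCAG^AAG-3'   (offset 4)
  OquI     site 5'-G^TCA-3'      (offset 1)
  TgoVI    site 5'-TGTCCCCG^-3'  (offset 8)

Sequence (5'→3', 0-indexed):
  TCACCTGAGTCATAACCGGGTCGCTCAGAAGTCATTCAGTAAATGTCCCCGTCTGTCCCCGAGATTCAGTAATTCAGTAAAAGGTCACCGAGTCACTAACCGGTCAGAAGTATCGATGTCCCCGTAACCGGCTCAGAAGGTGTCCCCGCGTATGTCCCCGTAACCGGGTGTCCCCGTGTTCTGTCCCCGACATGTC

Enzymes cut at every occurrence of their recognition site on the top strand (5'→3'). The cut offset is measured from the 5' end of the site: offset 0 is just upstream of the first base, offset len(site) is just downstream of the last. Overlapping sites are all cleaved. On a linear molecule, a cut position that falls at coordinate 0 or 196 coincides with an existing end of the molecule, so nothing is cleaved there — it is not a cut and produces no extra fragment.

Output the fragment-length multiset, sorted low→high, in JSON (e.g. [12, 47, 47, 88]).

[1,1,3,4,4,5,6,6,6,7,8,8,9,9,10,11,12,12,13,14,15,15,17]

Scan for sites:
  EstI (ATTCAGTA, off=4): starts [33, 63, 71] → cuts [37, 67, 75]
  AzqII (TAACCGG, off=1): starts [12, 96, 124, 160] → cuts [13, 97, 125, 161]
  DwuVI (TCAGAAG, off=4): starts [24, 103, 132] → cuts [28, 107, 136]
  OquI (GTCA, off=1): starts [8, 30, 83, 91, 102] → cuts [9, 31, 84, 92, 103]
  TgoVI (TGTCCCCG, off=8): starts [43, 53, 116, 140, 152, 168, 181] → cuts [51, 61, 124, 148, 160, 176, 189]

Pooled cuts: [9, 13, 28, 31, 37, 51, 61, 67, 75, 84, 92, 97, 103, 107, 124, 125, 136, 148, 160, 161, 176, 189]

Fragment lengths:
  [0,9): 9 bp
  [9,13): 4 bp
  [13,28): 15 bp
  [28,31): 3 bp
  [31,37): 6 bp
  [37,51): 14 bp
  [51,61): 10 bp
  [61,67): 6 bp
  [67,75): 8 bp
  [75,84): 9 bp
  [84,92): 8 bp
  [92,97): 5 bp
  [97,103): 6 bp
  [103,107): 4 bp
  [107,124): 17 bp
  [124,125): 1 bp
  [125,136): 11 bp
  [136,148): 12 bp
  [148,160): 12 bp
  [160,161): 1 bp
  [161,176): 15 bp
  [176,189): 13 bp
  [189,196): 7 bp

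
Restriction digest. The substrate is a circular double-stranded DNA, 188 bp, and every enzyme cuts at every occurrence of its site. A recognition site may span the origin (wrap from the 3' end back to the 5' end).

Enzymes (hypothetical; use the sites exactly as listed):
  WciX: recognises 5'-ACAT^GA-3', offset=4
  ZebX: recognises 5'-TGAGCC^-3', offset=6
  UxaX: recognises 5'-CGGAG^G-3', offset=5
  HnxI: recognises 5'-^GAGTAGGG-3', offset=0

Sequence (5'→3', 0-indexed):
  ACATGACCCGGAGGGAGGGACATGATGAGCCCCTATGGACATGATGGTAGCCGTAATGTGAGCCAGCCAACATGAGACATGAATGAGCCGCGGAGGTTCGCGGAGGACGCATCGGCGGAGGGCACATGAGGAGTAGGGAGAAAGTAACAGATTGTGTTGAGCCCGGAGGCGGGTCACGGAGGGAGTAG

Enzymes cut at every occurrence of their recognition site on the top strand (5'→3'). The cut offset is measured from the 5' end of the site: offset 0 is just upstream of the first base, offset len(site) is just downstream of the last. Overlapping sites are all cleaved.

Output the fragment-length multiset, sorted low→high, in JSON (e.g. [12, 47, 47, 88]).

[3,5,6,7,7,8,9,9,9,10,10,11,11,13,15,22,33]

Site scan:
  WciX (ACATGA, off=4): starts [0, 19, 38, 69, 76, 123] → cuts [4, 23, 42, 73, 80, 127]
  ZebX (TGAGCC, off=6): starts [25, 58, 83, 157] → cuts [31, 64, 89, 163]
  UxaX (CGGAGG, off=5): starts [8, 90, 100, 115, 163, 176] → cuts [13, 95, 105, 120, 168, 181]
  HnxI (GAGTAGGG, off=0): starts [130] → cuts [130]

Pooled cuts: [4, 13, 23, 31, 42, 64, 73, 80, 89, 95, 105, 120, 127, 130, 163, 168, 181]

Fragments:
  4→13: 9 bp
  13→23: 10 bp
  23→31: 8 bp
  31→42: 11 bp
  42→64: 22 bp
  64→73: 9 bp
  73→80: 7 bp
  80→89: 9 bp
  89→95: 6 bp
  95→105: 10 bp
  105→120: 15 bp
  120→127: 7 bp
  127→130: 3 bp
  130→163: 33 bp
  163→168: 5 bp
  168→181: 13 bp
  181→4 (wrap): 188-181+4 = 11 bp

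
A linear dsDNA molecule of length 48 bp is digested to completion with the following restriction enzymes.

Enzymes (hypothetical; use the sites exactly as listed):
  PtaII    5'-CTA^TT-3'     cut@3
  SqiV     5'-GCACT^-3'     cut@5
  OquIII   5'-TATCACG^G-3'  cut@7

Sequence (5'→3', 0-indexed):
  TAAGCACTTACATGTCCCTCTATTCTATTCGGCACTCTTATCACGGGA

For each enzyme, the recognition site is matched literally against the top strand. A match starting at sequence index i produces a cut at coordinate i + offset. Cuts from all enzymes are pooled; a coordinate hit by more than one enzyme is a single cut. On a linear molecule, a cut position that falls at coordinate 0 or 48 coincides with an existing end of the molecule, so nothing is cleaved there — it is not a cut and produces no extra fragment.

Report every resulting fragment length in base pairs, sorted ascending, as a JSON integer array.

Scan for sites:
  PtaII (CTATT, off=3): starts [19, 24] → cuts [22, 27]
  SqiV (GCACT, off=5): starts [3, 31] → cuts [8, 36]
  OquIII (TATCACGG, off=7): starts [38] → cuts [45]

Pooled cuts: [8, 22, 27, 36, 45]

Fragments:
  [0,8): 8 bp
  [8,22): 14 bp
  [22,27): 5 bp
  [27,36): 9 bp
  [36,45): 9 bp
  [45,48): 3 bp

[3,5,8,9,9,14]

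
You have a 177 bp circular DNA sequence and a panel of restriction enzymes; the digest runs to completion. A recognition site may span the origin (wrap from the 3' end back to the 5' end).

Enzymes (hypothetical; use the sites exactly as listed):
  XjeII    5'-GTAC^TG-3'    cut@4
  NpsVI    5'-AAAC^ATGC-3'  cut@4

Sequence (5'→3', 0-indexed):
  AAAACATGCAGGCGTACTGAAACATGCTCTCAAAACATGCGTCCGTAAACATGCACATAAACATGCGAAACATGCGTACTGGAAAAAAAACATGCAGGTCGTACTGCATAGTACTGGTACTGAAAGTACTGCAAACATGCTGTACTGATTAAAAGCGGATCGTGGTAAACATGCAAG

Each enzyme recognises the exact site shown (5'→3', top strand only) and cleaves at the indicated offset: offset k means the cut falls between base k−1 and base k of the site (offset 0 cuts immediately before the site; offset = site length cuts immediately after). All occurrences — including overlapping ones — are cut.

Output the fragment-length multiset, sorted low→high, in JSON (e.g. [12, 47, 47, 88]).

Scan for sites:
  XjeII (GTACTG, off=4): starts [13, 75, 100, 110, 116, 125, 141] → cuts [17, 79, 104, 114, 120, 129, 145]
  NpsVI (AAACATGC, off=4): starts [1, 19, 32, 46, 58, 67, 87, 132, 166] → cuts [5, 23, 36, 50, 62, 71, 91, 136, 170]

All cut coordinates (distinct, sorted): [5, 17, 23, 36, 50, 62, 71, 79, 91, 104, 114, 120, 129, 136, 145, 170]

Fragment lengths:
  5→17: 12 bp
  17→23: 6 bp
  23→36: 13 bp
  36→50: 14 bp
  50→62: 12 bp
  62→71: 9 bp
  71→79: 8 bp
  79→91: 12 bp
  91→104: 13 bp
  104→114: 10 bp
  114→120: 6 bp
  120→129: 9 bp
  129→136: 7 bp
  136→145: 9 bp
  145→170: 25 bp
  170→5 (wrap): 177-170+5 = 12 bp

[6,6,7,8,9,9,9,10,12,12,12,12,13,13,14,25]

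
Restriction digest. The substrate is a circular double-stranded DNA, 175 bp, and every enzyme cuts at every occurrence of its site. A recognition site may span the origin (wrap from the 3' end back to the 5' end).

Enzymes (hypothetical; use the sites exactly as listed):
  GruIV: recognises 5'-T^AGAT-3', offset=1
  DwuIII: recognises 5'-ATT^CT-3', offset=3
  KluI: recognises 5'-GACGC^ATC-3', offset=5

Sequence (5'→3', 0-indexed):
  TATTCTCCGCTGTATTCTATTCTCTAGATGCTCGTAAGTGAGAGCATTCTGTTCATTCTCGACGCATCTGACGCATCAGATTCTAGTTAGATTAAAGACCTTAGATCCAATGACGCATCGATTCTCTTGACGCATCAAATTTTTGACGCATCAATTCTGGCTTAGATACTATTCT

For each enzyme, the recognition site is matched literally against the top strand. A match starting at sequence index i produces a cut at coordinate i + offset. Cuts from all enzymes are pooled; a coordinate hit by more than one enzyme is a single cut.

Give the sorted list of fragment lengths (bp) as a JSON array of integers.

Scan for sites:
  GruIV (TAGAT, off=1): starts [24, 87, 101, 162] → cuts [25, 88, 102, 163]
  DwuIII (ATTCT, off=3): starts [1, 13, 18, 45, 54, 79, 120, 153, 170] → cuts [4, 16, 21, 48, 57, 82, 123, 156, 173]
  KluI (GACGCATC, off=5): starts [60, 69, 111, 128, 144] → cuts [65, 74, 116, 133, 149]

Pooled cuts: [4, 16, 21, 25, 48, 57, 65, 74, 82, 88, 102, 116, 123, 133, 149, 156, 163, 173]

Fragments:
  4→16: 12 bp
  16→21: 5 bp
  21→25: 4 bp
  25→48: 23 bp
  48→57: 9 bp
  57→65: 8 bp
  65→74: 9 bp
  74→82: 8 bp
  82→88: 6 bp
  88→102: 14 bp
  102→116: 14 bp
  116→123: 7 bp
  123→133: 10 bp
  133→149: 16 bp
  149→156: 7 bp
  156→163: 7 bp
  163→173: 10 bp
  173→4 (wrap): 175-173+4 = 6 bp

[4,5,6,6,7,7,7,8,8,9,9,10,10,12,14,14,16,23]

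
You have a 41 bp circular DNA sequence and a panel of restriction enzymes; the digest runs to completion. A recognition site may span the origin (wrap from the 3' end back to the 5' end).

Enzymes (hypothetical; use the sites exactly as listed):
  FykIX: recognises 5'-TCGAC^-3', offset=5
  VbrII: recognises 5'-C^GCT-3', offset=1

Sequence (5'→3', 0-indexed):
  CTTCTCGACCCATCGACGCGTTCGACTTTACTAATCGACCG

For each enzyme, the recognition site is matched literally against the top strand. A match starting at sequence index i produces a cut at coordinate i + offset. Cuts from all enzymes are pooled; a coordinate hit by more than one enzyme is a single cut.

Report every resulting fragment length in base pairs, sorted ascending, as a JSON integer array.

[1,8,9,10,13]

Site scan:
  FykIX TCGAC/5: at [4, 12, 21, 34] ⇒ [9, 17, 26, 39]
  VbrII CGCT/1: at [39] ⇒ [40]

All cut coordinates (distinct, sorted): [9, 17, 26, 39, 40]

Fragment lengths:
  9→17: 8 bp
  17→26: 9 bp
  26→39: 13 bp
  39→40: 1 bp
  40→9 (wrap): 41-40+9 = 10 bp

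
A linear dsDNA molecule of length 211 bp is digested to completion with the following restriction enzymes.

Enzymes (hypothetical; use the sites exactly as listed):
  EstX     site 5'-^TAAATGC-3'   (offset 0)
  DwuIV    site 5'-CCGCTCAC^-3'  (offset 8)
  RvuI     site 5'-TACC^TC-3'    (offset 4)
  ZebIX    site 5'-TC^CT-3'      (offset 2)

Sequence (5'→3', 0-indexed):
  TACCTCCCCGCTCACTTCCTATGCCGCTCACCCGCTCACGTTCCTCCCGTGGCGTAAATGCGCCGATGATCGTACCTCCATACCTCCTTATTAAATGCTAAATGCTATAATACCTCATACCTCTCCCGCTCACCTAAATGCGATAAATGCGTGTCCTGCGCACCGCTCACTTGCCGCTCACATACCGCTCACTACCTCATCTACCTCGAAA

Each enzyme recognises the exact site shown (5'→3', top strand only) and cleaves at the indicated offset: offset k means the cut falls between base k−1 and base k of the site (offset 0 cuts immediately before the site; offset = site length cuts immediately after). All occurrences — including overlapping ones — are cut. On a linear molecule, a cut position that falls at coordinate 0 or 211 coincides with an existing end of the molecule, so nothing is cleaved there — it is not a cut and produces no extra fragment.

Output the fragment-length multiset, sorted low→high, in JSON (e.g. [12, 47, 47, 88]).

[1,2,3,4,4,4,5,6,7,7,8,8,9,9,11,11,11,11,12,12,13,15,16,22]

Scan for sites:
  EstX (TAAATGC, off=0): starts [54, 91, 98, 134, 143] → cuts [54, 91, 98, 134, 143]
  DwuIV (CCGCTCAC, off=8): starts [7, 23, 31, 125, 162, 173, 184] → cuts [15, 31, 39, 133, 170, 181, 192]
  RvuI (TACCTC, off=4): starts [0, 72, 80, 110, 117, 192, 201] → cuts [4, 76, 84, 114, 121, 196, 205]
  ZebIX (TCCT, off=2): starts [16, 41, 84, 153] → cuts [18, 43, 86, 155]

Pooled cuts: [4, 15, 18, 31, 39, 43, 54, 76, 84, 86, 91, 98, 114, 121, 133, 134, 143, 155, 170, 181, 192, 196, 205]

Fragments:
  [0,4): 4 bp
  [4,15): 11 bp
  [15,18): 3 bp
  [18,31): 13 bp
  [31,39): 8 bp
  [39,43): 4 bp
  [43,54): 11 bp
  [54,76): 22 bp
  [76,84): 8 bp
  [84,86): 2 bp
  [86,91): 5 bp
  [91,98): 7 bp
  [98,114): 16 bp
  [114,121): 7 bp
  [121,133): 12 bp
  [133,134): 1 bp
  [134,143): 9 bp
  [143,155): 12 bp
  [155,170): 15 bp
  [170,181): 11 bp
  [181,192): 11 bp
  [192,196): 4 bp
  [196,205): 9 bp
  [205,211): 6 bp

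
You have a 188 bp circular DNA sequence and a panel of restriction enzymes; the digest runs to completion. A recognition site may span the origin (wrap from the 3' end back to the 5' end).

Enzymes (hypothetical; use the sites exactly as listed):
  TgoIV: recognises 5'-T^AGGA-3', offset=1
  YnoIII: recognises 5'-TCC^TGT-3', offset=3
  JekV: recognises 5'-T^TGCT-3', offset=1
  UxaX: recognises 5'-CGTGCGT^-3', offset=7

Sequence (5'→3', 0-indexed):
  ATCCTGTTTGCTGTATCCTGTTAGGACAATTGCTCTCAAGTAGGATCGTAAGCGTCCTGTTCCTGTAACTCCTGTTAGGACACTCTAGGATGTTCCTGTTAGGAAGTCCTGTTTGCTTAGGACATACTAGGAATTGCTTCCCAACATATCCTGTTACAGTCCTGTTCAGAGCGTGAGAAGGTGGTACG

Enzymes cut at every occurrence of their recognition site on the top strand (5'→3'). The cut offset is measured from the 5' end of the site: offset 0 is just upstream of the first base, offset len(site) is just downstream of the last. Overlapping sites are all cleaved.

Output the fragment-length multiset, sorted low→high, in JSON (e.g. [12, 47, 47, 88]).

[4,4,4,4,4,5,6,6,8,9,9,10,10,10,10,11,11,16,17,30]

Scan for sites:
  TgoIV TAGGA/1: at [21, 40, 75, 85, 99, 117, 127] ⇒ [22, 41, 76, 86, 100, 118, 128]
  YnoIII TCCTGT/3: at [1, 15, 54, 60, 69, 93, 106, 148, 159] ⇒ [4, 18, 57, 63, 72, 96, 109, 151, 162]
  JekV TTGCT/1: at [7, 29, 112, 133] ⇒ [8, 30, 113, 134]
  UxaX (CGTGCGT, off=7): no sites

All cut coordinates (distinct, sorted): [4, 8, 18, 22, 30, 41, 57, 63, 72, 76, 86, 96, 100, 109, 113, 118, 128, 134, 151, 162]

Fragments:
  4→8: 4 bp
  8→18: 10 bp
  18→22: 4 bp
  22→30: 8 bp
  30→41: 11 bp
  41→57: 16 bp
  57→63: 6 bp
  63→72: 9 bp
  72→76: 4 bp
  76→86: 10 bp
  86→96: 10 bp
  96→100: 4 bp
  100→109: 9 bp
  109→113: 4 bp
  113→118: 5 bp
  118→128: 10 bp
  128→134: 6 bp
  134→151: 17 bp
  151→162: 11 bp
  162→4 (wrap): 188-162+4 = 30 bp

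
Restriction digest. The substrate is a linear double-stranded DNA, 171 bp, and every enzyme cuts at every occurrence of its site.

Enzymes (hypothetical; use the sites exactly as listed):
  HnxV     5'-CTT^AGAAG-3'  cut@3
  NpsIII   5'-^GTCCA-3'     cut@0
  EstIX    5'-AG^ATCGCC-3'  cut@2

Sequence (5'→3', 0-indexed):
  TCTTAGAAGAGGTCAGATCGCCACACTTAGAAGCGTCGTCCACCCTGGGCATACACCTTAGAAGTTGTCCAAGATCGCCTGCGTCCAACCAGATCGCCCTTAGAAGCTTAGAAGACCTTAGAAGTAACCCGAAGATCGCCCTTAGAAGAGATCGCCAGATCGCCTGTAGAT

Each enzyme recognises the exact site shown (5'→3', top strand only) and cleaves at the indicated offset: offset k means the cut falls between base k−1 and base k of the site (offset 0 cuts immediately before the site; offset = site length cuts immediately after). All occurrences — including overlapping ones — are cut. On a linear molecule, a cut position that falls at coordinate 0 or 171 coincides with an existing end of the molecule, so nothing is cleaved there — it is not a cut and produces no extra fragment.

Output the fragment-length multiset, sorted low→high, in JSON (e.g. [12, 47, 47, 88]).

Site scan:
  HnxV (CTTAGAAG, off=3): starts [1, 25, 56, 98, 106, 116, 140] → cuts [4, 28, 59, 101, 109, 119, 143]
  NpsIII (GTCCA, off=0): starts [37, 66, 82] → cuts [37, 66, 82]
  EstIX (AGATCGCC, off=2): starts [14, 71, 90, 132, 148, 156] → cuts [16, 73, 92, 134, 150, 158]

All cut coordinates (distinct, sorted): [4, 16, 28, 37, 59, 66, 73, 82, 92, 101, 109, 119, 134, 143, 150, 158]

Fragments:
  [0,4): 4 bp
  [4,16): 12 bp
  [16,28): 12 bp
  [28,37): 9 bp
  [37,59): 22 bp
  [59,66): 7 bp
  [66,73): 7 bp
  [73,82): 9 bp
  [82,92): 10 bp
  [92,101): 9 bp
  [101,109): 8 bp
  [109,119): 10 bp
  [119,134): 15 bp
  [134,143): 9 bp
  [143,150): 7 bp
  [150,158): 8 bp
  [158,171): 13 bp

[4,7,7,7,8,8,9,9,9,9,10,10,12,12,13,15,22]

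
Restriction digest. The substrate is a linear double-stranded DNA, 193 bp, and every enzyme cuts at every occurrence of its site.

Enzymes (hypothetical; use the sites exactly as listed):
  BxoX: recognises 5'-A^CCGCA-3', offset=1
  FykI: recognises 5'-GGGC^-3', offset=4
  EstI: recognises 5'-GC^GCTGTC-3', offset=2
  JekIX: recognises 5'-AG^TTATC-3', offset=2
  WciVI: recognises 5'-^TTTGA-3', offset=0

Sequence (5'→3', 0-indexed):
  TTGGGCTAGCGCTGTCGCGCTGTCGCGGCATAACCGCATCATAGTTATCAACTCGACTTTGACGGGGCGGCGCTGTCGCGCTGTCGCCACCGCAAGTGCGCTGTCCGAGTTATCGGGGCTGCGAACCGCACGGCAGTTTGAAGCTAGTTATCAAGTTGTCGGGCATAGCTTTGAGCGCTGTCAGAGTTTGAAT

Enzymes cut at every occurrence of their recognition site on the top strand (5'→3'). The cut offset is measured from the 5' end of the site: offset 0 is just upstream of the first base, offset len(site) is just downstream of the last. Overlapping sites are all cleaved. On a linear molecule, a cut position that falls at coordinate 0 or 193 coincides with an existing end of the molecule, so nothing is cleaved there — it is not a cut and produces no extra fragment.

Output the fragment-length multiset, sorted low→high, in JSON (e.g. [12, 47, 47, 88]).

Site scan:
  BxoX ACCGCA/1: at [32, 88, 124] ⇒ [33, 89, 125]
  FykI GGGC/4: at [2, 64, 115, 160] ⇒ [6, 68, 119, 164]
  EstI GCGCTGTC/2: at [8, 16, 69, 77, 97, 174] ⇒ [10, 18, 71, 79, 99, 176]
  JekIX AGTTATC/2: at [42, 107, 145] ⇒ [44, 109, 147]
  WciVI TTTGA/0: at [57, 136, 169, 186] ⇒ [57, 136, 169, 186]

Pooled cuts: [6, 10, 18, 33, 44, 57, 68, 71, 79, 89, 99, 109, 119, 125, 136, 147, 164, 169, 176, 186]

Fragments:
  [0,6): 6 bp
  [6,10): 4 bp
  [10,18): 8 bp
  [18,33): 15 bp
  [33,44): 11 bp
  [44,57): 13 bp
  [57,68): 11 bp
  [68,71): 3 bp
  [71,79): 8 bp
  [79,89): 10 bp
  [89,99): 10 bp
  [99,109): 10 bp
  [109,119): 10 bp
  [119,125): 6 bp
  [125,136): 11 bp
  [136,147): 11 bp
  [147,164): 17 bp
  [164,169): 5 bp
  [169,176): 7 bp
  [176,186): 10 bp
  [186,193): 7 bp

[3,4,5,6,6,7,7,8,8,10,10,10,10,10,11,11,11,11,13,15,17]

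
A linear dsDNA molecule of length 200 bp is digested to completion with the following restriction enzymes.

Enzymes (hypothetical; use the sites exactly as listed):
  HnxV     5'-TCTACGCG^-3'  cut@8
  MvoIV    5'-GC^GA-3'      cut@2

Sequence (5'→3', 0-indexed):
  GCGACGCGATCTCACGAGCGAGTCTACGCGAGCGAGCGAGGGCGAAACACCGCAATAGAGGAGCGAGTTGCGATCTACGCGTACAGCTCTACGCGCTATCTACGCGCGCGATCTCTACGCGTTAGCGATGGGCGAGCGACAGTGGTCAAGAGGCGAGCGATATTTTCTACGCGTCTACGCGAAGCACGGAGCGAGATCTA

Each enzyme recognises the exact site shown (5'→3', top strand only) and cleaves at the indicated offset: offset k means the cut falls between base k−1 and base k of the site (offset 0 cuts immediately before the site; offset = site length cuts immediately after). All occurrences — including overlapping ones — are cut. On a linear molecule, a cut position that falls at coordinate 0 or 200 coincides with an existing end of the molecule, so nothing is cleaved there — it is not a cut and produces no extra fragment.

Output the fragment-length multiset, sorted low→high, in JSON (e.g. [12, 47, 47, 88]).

[1,1,2,3,3,4,4,4,5,5,6,7,7,7,8,10,10,11,11,12,12,14,15,17,21]

Scan for sites:
  HnxV (TCTACGCG, off=8): starts [22, 73, 87, 98, 113, 165, 173] → cuts [30, 81, 95, 106, 121, 173, 181]
  MvoIV (GCGA, off=2): starts [0, 5, 17, 27, 31, 35, 41, 62, 69, 107, 124, 131, 135, 152, 156, 178, 190] → cuts [2, 7, 19, 29, 33, 37, 43, 64, 71, 109, 126, 133, 137, 154, 158, 180, 192]

All cut coordinates (distinct, sorted): [2, 7, 19, 29, 30, 33, 37, 43, 64, 71, 81, 95, 106, 109, 121, 126, 133, 137, 154, 158, 173, 180, 181, 192]

Fragments:
  [0,2): 2 bp
  [2,7): 5 bp
  [7,19): 12 bp
  [19,29): 10 bp
  [29,30): 1 bp
  [30,33): 3 bp
  [33,37): 4 bp
  [37,43): 6 bp
  [43,64): 21 bp
  [64,71): 7 bp
  [71,81): 10 bp
  [81,95): 14 bp
  [95,106): 11 bp
  [106,109): 3 bp
  [109,121): 12 bp
  [121,126): 5 bp
  [126,133): 7 bp
  [133,137): 4 bp
  [137,154): 17 bp
  [154,158): 4 bp
  [158,173): 15 bp
  [173,180): 7 bp
  [180,181): 1 bp
  [181,192): 11 bp
  [192,200): 8 bp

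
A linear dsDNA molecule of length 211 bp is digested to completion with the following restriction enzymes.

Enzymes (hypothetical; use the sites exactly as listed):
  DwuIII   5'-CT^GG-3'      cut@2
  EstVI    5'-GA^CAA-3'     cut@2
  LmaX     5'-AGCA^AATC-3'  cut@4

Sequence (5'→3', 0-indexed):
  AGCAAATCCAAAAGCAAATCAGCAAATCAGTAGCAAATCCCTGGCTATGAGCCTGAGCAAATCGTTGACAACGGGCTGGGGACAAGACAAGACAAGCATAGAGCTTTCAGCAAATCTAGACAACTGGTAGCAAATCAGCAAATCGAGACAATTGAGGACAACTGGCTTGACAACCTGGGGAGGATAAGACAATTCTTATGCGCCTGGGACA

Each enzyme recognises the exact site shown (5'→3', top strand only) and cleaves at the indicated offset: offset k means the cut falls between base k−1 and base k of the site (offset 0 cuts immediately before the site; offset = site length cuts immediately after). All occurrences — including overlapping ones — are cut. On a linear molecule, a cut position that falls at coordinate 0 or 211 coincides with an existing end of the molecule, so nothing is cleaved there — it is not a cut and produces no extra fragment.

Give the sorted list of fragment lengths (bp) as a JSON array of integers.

[4,5,5,5,5,5,6,6,7,7,7,8,8,8,8,9,9,10,11,12,13,16,17,20]

Per-enzyme occurrences:
  DwuIII CTGG/2: at [40, 75, 123, 161, 174, 203] ⇒ [42, 77, 125, 163, 176, 205]
  EstVI GACAA/2: at [66, 80, 85, 90, 118, 146, 156, 168, 187] ⇒ [68, 82, 87, 92, 120, 148, 158, 170, 189]
  LmaX AGCAAATC/4: at [0, 12, 20, 31, 55, 108, 128, 136] ⇒ [4, 16, 24, 35, 59, 112, 132, 140]

Pooled cuts: [4, 16, 24, 35, 42, 59, 68, 77, 82, 87, 92, 112, 120, 125, 132, 140, 148, 158, 163, 170, 176, 189, 205]

Fragments:
  [0,4): 4 bp
  [4,16): 12 bp
  [16,24): 8 bp
  [24,35): 11 bp
  [35,42): 7 bp
  [42,59): 17 bp
  [59,68): 9 bp
  [68,77): 9 bp
  [77,82): 5 bp
  [82,87): 5 bp
  [87,92): 5 bp
  [92,112): 20 bp
  [112,120): 8 bp
  [120,125): 5 bp
  [125,132): 7 bp
  [132,140): 8 bp
  [140,148): 8 bp
  [148,158): 10 bp
  [158,163): 5 bp
  [163,170): 7 bp
  [170,176): 6 bp
  [176,189): 13 bp
  [189,205): 16 bp
  [205,211): 6 bp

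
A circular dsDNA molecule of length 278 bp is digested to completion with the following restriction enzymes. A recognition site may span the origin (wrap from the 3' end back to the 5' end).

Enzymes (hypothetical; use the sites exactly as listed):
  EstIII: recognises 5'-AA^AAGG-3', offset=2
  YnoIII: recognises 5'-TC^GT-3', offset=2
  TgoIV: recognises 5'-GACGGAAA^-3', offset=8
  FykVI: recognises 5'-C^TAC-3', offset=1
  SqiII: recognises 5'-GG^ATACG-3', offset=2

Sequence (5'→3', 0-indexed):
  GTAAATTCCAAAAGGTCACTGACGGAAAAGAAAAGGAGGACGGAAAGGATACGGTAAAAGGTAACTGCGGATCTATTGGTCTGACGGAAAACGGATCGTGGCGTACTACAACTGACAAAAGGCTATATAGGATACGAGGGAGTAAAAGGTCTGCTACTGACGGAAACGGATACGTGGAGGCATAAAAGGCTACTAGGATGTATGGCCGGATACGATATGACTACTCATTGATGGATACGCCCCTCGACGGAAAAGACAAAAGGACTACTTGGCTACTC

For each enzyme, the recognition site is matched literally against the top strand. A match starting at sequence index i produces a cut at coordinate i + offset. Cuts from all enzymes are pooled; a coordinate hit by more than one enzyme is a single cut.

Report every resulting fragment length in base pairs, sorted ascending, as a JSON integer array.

[2,3,4,5,5,6,6,7,8,9,9,9,11,12,12,12,13,13,14,14,16,17,19,19,33]

Per-enzyme occurrences:
  EstIII (AAAAGG, off=2): starts [9, 30, 55, 116, 143, 183, 257] → cuts [11, 32, 57, 118, 145, 185, 259]
  YnoIII (TCGT, off=2): starts [95, 276] → cuts [0, 97]
  TgoIV (GACGGAAA, off=8): starts [20, 38, 82, 158, 245] → cuts [28, 46, 90, 166, 253]
  FykVI (CTAC, off=1): starts [105, 153, 189, 220, 264, 272] → cuts [106, 154, 190, 221, 265, 273]
  SqiII (GGATACG, off=2): starts [46, 129, 167, 207, 232] → cuts [48, 131, 169, 209, 234]

Pooled cuts: [0, 11, 28, 32, 46, 48, 57, 90, 97, 106, 118, 131, 145, 154, 166, 169, 185, 190, 209, 221, 234, 253, 259, 265, 273]

Fragment lengths:
  0→11: 11 bp
  11→28: 17 bp
  28→32: 4 bp
  32→46: 14 bp
  46→48: 2 bp
  48→57: 9 bp
  57→90: 33 bp
  90→97: 7 bp
  97→106: 9 bp
  106→118: 12 bp
  118→131: 13 bp
  131→145: 14 bp
  145→154: 9 bp
  154→166: 12 bp
  166→169: 3 bp
  169→185: 16 bp
  185→190: 5 bp
  190→209: 19 bp
  209→221: 12 bp
  221→234: 13 bp
  234→253: 19 bp
  253→259: 6 bp
  259→265: 6 bp
  265→273: 8 bp
  273→0 (wrap): 278-273+0 = 5 bp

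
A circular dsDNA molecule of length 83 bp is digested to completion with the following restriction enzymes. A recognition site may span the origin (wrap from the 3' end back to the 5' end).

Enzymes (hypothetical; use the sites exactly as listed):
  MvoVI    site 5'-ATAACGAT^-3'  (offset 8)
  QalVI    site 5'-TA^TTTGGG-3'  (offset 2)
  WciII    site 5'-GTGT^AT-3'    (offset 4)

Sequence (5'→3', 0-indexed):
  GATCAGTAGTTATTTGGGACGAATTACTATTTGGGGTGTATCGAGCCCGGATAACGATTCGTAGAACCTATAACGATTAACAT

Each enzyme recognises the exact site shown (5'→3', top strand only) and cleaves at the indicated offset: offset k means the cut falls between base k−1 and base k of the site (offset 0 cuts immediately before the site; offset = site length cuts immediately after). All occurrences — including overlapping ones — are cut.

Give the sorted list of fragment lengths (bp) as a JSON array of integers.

[10,17,18,19,19]

Scan for sites:
  MvoVI (ATAACGAT, off=8): starts [50, 69] → cuts [58, 77]
  QalVI (TATTTGGG, off=2): starts [10, 27] → cuts [12, 29]
  WciII (GTGTAT, off=4): starts [35] → cuts [39]

Pooled cuts: [12, 29, 39, 58, 77]

Fragments:
  12→29: 17 bp
  29→39: 10 bp
  39→58: 19 bp
  58→77: 19 bp
  77→12 (wrap): 83-77+12 = 18 bp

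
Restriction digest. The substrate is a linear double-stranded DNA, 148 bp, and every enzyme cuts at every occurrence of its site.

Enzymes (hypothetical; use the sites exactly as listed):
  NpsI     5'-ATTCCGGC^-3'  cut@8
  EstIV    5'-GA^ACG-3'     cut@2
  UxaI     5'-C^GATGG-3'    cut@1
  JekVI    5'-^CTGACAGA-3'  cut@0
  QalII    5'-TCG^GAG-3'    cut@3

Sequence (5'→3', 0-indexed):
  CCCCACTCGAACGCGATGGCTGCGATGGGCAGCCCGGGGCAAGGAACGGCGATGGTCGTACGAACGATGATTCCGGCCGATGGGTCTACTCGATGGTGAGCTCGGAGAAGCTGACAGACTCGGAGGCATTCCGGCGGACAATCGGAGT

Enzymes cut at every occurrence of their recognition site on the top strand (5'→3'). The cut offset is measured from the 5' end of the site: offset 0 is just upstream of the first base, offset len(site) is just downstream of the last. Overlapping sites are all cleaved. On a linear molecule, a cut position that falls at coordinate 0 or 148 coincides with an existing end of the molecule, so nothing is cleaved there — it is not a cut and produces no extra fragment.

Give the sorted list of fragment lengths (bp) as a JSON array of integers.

Site scan:
  NpsI ATTCCGGC/8: at [69, 127] ⇒ [77, 135]
  EstIV GAACG/2: at [8, 43, 61] ⇒ [10, 45, 63]
  UxaI CGATGG/1: at [13, 22, 49, 77, 90] ⇒ [14, 23, 50, 78, 91]
  JekVI CTGACAGA/0: at [110] ⇒ [110]
  QalII TCGGAG/3: at [101, 119, 141] ⇒ [104, 122, 144]

Pooled cuts: [10, 14, 23, 45, 50, 63, 77, 78, 91, 104, 110, 122, 135, 144]

Fragment lengths:
  [0,10): 10 bp
  [10,14): 4 bp
  [14,23): 9 bp
  [23,45): 22 bp
  [45,50): 5 bp
  [50,63): 13 bp
  [63,77): 14 bp
  [77,78): 1 bp
  [78,91): 13 bp
  [91,104): 13 bp
  [104,110): 6 bp
  [110,122): 12 bp
  [122,135): 13 bp
  [135,144): 9 bp
  [144,148): 4 bp

[1,4,4,5,6,9,9,10,12,13,13,13,13,14,22]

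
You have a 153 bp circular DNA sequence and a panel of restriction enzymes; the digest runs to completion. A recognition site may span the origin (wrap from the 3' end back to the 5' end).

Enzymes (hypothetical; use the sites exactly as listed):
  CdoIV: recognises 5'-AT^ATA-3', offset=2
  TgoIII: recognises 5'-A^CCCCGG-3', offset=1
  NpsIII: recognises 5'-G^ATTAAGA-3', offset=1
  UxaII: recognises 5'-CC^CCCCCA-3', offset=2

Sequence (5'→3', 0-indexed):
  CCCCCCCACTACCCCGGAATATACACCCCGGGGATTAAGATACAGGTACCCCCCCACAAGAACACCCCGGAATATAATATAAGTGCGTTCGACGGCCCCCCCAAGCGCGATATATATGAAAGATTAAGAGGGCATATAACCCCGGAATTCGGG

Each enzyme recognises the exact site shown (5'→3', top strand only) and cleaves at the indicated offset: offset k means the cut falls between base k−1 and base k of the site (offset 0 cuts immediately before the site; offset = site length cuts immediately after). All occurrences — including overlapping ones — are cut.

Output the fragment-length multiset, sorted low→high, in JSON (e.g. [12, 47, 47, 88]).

Per-enzyme occurrences:
  CdoIV ATATA/2: at [18, 71, 76, 109, 111, 133] ⇒ [20, 73, 78, 111, 113, 135]
  TgoIII ACCCCGG/1: at [10, 24, 63, 138] ⇒ [11, 25, 64, 139]
  NpsIII GATTAAGA/1: at [32, 121] ⇒ [33, 122]
  UxaII CCCCCCCA/2: at [0, 48, 95] ⇒ [2, 50, 97]

Pooled cuts: [2, 11, 20, 25, 33, 50, 64, 73, 78, 97, 111, 113, 122, 135, 139]

Fragments:
  2→11: 9 bp
  11→20: 9 bp
  20→25: 5 bp
  25→33: 8 bp
  33→50: 17 bp
  50→64: 14 bp
  64→73: 9 bp
  73→78: 5 bp
  78→97: 19 bp
  97→111: 14 bp
  111→113: 2 bp
  113→122: 9 bp
  122→135: 13 bp
  135→139: 4 bp
  139→2 (wrap): 153-139+2 = 16 bp

[2,4,5,5,8,9,9,9,9,13,14,14,16,17,19]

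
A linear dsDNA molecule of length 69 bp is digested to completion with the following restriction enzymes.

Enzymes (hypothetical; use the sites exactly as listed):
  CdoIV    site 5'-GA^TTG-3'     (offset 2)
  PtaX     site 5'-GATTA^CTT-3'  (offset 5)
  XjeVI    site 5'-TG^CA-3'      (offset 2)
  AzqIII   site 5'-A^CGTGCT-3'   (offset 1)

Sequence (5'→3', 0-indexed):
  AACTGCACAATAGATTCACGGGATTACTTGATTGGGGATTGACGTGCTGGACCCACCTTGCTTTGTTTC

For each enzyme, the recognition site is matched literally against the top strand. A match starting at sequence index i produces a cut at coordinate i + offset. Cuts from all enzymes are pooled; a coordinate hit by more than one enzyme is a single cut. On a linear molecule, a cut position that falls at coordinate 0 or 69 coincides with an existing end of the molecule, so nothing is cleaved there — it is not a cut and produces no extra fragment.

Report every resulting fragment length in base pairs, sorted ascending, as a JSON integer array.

Scan for sites:
  CdoIV (GATTG, off=2): starts [29, 36] → cuts [31, 38]
  PtaX (GATTACTT, off=5): starts [21] → cuts [26]
  XjeVI (TGCA, off=2): starts [3] → cuts [5]
  AzqIII (ACGTGCT, off=1): starts [41] → cuts [42]

All cut coordinates (distinct, sorted): [5, 26, 31, 38, 42]

Fragment lengths:
  [0,5): 5 bp
  [5,26): 21 bp
  [26,31): 5 bp
  [31,38): 7 bp
  [38,42): 4 bp
  [42,69): 27 bp

[4,5,5,7,21,27]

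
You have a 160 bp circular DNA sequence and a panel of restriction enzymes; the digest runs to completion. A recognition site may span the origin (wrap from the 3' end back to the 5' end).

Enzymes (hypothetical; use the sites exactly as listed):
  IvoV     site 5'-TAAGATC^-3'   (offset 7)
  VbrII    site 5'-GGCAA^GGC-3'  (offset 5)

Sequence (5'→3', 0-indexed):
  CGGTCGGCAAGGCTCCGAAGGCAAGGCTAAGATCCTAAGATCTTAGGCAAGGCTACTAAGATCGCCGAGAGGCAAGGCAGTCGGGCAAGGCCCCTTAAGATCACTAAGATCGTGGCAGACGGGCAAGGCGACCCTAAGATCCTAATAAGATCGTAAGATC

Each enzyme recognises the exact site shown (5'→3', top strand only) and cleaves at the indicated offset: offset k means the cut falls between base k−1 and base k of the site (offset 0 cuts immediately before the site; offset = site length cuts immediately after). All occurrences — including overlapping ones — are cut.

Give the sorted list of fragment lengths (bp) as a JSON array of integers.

Per-enzyme occurrences:
  IvoV TAAGATC/7: at [27, 35, 56, 95, 104, 134, 145, 153] ⇒ [0, 34, 42, 63, 102, 111, 141, 152]
  VbrII GGCAAGGC/5: at [5, 19, 45, 70, 83, 121] ⇒ [10, 24, 50, 75, 88, 126]

All cut coordinates (distinct, sorted): [0, 10, 24, 34, 42, 50, 63, 75, 88, 102, 111, 126, 141, 152]

Fragments:
  0→10: 10 bp
  10→24: 14 bp
  24→34: 10 bp
  34→42: 8 bp
  42→50: 8 bp
  50→63: 13 bp
  63→75: 12 bp
  75→88: 13 bp
  88→102: 14 bp
  102→111: 9 bp
  111→126: 15 bp
  126→141: 15 bp
  141→152: 11 bp
  152→0 (wrap): 160-152+0 = 8 bp

[8,8,8,9,10,10,11,12,13,13,14,14,15,15]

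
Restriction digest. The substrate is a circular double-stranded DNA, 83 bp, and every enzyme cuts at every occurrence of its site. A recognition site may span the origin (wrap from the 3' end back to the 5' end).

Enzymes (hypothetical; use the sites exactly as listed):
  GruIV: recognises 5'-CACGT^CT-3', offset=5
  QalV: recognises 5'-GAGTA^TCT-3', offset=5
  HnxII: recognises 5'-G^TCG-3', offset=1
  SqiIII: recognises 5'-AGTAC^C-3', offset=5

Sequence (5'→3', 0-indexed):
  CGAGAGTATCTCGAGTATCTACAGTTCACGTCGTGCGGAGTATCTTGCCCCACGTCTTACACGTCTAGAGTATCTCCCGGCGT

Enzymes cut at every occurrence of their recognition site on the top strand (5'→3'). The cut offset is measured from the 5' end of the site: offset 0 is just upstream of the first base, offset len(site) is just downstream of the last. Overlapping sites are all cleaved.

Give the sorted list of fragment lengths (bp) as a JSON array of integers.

[8,9,9,9,10,12,13,13]

Per-enzyme occurrences:
  GruIV (CACGTCT, off=5): starts [50, 59] → cuts [55, 64]
  QalV (GAGTATCT, off=5): starts [3, 12, 37, 67] → cuts [8, 17, 42, 72]
  HnxII (GTCG, off=1): starts [29, 81] → cuts [30, 82]
  SqiIII (AGTACC, off=5): no sites

Pooled cuts: [8, 17, 30, 42, 55, 64, 72, 82]

Fragment lengths:
  8→17: 9 bp
  17→30: 13 bp
  30→42: 12 bp
  42→55: 13 bp
  55→64: 9 bp
  64→72: 8 bp
  72→82: 10 bp
  82→8 (wrap): 83-82+8 = 9 bp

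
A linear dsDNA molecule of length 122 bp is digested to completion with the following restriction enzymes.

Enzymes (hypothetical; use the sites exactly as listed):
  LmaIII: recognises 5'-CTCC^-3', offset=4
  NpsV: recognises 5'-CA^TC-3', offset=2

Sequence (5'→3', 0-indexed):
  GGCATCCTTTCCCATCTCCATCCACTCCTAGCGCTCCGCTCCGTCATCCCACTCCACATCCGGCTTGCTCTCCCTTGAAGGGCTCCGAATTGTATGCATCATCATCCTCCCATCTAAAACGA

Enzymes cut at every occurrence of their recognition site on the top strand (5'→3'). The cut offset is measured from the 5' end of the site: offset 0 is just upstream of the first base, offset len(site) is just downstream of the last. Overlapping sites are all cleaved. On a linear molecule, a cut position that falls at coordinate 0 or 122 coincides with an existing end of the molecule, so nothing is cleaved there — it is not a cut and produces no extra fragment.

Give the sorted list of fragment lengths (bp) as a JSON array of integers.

[1,2,3,3,3,4,4,5,5,6,8,9,9,10,10,12,13,15]

Per-enzyme occurrences:
  LmaIII CTCC/4: at [15, 24, 33, 38, 51, 69, 82, 106] ⇒ [19, 28, 37, 42, 55, 73, 86, 110]
  NpsV CATC/2: at [2, 12, 18, 44, 56, 96, 99, 102, 110] ⇒ [4, 14, 20, 46, 58, 98, 101, 104, 112]

Pooled cuts: [4, 14, 19, 20, 28, 37, 42, 46, 55, 58, 73, 86, 98, 101, 104, 110, 112]

Fragment lengths:
  [0,4): 4 bp
  [4,14): 10 bp
  [14,19): 5 bp
  [19,20): 1 bp
  [20,28): 8 bp
  [28,37): 9 bp
  [37,42): 5 bp
  [42,46): 4 bp
  [46,55): 9 bp
  [55,58): 3 bp
  [58,73): 15 bp
  [73,86): 13 bp
  [86,98): 12 bp
  [98,101): 3 bp
  [101,104): 3 bp
  [104,110): 6 bp
  [110,112): 2 bp
  [112,122): 10 bp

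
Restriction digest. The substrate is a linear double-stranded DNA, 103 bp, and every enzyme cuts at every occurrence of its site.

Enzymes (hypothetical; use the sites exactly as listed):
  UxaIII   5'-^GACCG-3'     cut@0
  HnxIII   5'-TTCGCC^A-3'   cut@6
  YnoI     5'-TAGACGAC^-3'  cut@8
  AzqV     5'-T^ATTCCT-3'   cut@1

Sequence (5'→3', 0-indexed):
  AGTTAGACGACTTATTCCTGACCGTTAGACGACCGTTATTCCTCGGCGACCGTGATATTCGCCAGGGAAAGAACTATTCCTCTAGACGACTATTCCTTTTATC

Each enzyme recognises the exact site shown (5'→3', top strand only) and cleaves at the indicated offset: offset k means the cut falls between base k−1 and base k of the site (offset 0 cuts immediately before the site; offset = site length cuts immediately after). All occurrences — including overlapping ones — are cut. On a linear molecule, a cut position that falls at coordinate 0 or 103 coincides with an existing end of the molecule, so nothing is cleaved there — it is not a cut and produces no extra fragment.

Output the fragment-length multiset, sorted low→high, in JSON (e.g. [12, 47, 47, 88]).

Site scan:
  UxaIII (GACCG, off=0): starts [19, 30, 47] → cuts [19, 30, 47]
  HnxIII (TTCGCCA, off=6): starts [57] → cuts [63]
  YnoI (TAGACGAC, off=8): starts [3, 25, 82] → cuts [11, 33, 90]
  AzqV (TATTCCT, off=1): starts [12, 36, 74, 90] → cuts [13, 37, 75, 91]

All cut coordinates (distinct, sorted): [11, 13, 19, 30, 33, 37, 47, 63, 75, 90, 91]

Fragments:
  [0,11): 11 bp
  [11,13): 2 bp
  [13,19): 6 bp
  [19,30): 11 bp
  [30,33): 3 bp
  [33,37): 4 bp
  [37,47): 10 bp
  [47,63): 16 bp
  [63,75): 12 bp
  [75,90): 15 bp
  [90,91): 1 bp
  [91,103): 12 bp

[1,2,3,4,6,10,11,11,12,12,15,16]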